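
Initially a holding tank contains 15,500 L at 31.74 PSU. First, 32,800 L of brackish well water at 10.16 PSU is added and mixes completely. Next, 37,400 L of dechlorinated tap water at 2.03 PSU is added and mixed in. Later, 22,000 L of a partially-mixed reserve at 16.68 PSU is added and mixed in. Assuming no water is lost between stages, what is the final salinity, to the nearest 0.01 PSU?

By conservation of dissolved salt,
Initial salt = 15,500×31.74 = 491,970
After stage 1: salt = 491,970 + 32,800×10.16 = 825,218; volume = 48,300 L; S = 17.085 PSU
After stage 2: salt = 825,218 + 37,400×2.03 = 901,140; volume = 85,700 L; S = 10.515 PSU
After stage 3: salt = 901,140 + 22,000×16.68 = 1,268,100; volume = 107,700 L
S = 1,268,100 / 107,700 = 11.7744 PSU

11.77 PSU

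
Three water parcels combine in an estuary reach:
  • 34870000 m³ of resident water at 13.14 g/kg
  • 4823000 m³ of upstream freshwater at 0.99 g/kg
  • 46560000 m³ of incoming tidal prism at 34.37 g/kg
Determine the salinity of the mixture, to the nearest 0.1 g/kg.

23.9 g/kg

Mass of salt is conserved:
salt = 34,870,000×13.14 + 4,823,000×0.99 + 46,560,000×34.37 = 458,191,800 + 4,774,770 + 1,600,267,200 = 2,063,233,770
volume = 34,870,000 + 4,823,000 + 46,560,000 = 86,253,000 m³
S = 2,063,233,770 / 86,253,000 = 23.921 g/kg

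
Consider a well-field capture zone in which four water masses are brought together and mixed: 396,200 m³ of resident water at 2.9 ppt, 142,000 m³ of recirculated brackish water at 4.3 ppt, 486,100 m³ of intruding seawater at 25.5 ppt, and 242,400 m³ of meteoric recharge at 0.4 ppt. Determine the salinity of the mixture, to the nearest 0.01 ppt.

11.25 ppt

Conserving salt mass:
salt = 396,200×2.9 + 142,000×4.3 + 486,100×25.5 + 242,400×0.4 = 1,148,980 + 610,600 + 12,395,550 + 96,960 = 14,252,090
volume = 396,200 + 142,000 + 486,100 + 242,400 = 1,266,700 m³
S = 14,252,090 / 1,266,700 = 11.2514 ppt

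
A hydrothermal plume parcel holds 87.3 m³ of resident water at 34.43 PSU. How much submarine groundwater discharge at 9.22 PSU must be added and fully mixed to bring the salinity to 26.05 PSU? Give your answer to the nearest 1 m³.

43 m³

Salt balance: 87.3×34.43 + V×9.22 = (87.3+V)×26.05
3,005.739 + 9.22V = 2,274.165 + 26.05V
731.574 = 16.83V
V = 43.47 m³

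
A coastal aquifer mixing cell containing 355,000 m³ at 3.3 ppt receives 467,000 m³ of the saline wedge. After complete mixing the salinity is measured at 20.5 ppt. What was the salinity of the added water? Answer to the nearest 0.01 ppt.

Salt balance: 355,000×3.3 + 467,000×S = 822,000×20.5
1,171,500 + 467,000·S = 16,851,000
S = (16,851,000 − 1,171,500) / 467,000 = 33.5749 ppt

33.57 ppt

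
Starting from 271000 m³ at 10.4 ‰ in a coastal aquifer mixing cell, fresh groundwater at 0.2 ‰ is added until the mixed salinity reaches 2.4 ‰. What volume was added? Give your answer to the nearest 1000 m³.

985000 m³

Salt balance: 271,000×10.4 + V×0.2 = (271,000+V)×2.4
2,818,400 + 0.2V = 650,400 + 2.4V
2,168,000 = 2.2V
V = 985,454.55 m³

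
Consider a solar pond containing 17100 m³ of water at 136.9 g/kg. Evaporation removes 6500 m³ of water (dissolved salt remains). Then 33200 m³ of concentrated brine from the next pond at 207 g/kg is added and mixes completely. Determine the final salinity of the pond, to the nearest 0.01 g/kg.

210.35 g/kg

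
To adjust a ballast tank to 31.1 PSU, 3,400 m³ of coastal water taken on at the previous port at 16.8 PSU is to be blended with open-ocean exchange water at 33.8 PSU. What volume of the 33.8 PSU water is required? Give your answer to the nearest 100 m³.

Salt balance: 3,400×16.8 + V×33.8 = (3,400+V)×31.1
57,120 + 33.8V = 105,740 + 31.1V
48,620 = 2.7V
V = 18,007.41 m³

18000 m³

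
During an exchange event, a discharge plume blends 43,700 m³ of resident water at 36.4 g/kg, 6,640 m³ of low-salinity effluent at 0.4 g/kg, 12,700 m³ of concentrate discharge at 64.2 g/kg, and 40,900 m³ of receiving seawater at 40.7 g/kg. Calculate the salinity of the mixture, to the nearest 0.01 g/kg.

By conservation of dissolved salt,
salt = 43,700×36.4 + 6,640×0.4 + 12,700×64.2 + 40,900×40.7 = 1,590,680 + 2,656 + 815,340 + 1,664,630 = 4,073,306
volume = 43,700 + 6,640 + 12,700 + 40,900 = 103,940 m³
S = 4,073,306 / 103,940 = 39.189 g/kg

39.19 g/kg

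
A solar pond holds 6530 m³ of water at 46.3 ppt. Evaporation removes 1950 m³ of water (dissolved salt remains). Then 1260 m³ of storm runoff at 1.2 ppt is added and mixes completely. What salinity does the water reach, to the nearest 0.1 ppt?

After evaporation: salt = 6,530×46.3 = 302,339; volume = 6,530 − 1,950 = 4,580 m³
After mixing: salt = 302,339 + 1,260×1.2 = 303,851; volume = 4,580 + 1,260 = 5,840 m³
S = 303,851 / 5,840 = 52.0293 ppt

52.0 ppt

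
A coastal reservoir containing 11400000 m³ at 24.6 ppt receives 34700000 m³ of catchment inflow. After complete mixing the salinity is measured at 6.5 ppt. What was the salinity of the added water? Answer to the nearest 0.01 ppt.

0.55 ppt

Salt balance: 11,400,000×24.6 + 34,700,000×S = 46,100,000×6.5
280,440,000 + 34,700,000·S = 299,650,000
S = (299,650,000 − 280,440,000) / 34,700,000 = 0.5536 ppt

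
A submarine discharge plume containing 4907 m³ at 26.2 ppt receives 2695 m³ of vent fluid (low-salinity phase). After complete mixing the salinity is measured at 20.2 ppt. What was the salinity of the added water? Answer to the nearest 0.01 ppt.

9.28 ppt

Salt balance: 4,907×26.2 + 2,695×S = 7,602×20.2
128,563.4 + 2,695·S = 153,560.4
S = (153,560.4 − 128,563.4) / 2,695 = 9.2753 ppt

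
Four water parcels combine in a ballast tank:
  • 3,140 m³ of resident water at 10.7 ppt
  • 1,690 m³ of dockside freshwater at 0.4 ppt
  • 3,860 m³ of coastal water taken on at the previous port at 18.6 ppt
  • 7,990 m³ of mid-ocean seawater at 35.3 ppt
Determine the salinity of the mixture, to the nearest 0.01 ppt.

By conservation of dissolved salt,
salt = 3,140×10.7 + 1,690×0.4 + 3,860×18.6 + 7,990×35.3 = 33,598 + 676 + 71,796 + 282,047 = 388,117
volume = 3,140 + 1,690 + 3,860 + 7,990 = 16,680 m³
S = 388,117 / 16,680 = 23.2684 ppt

23.27 ppt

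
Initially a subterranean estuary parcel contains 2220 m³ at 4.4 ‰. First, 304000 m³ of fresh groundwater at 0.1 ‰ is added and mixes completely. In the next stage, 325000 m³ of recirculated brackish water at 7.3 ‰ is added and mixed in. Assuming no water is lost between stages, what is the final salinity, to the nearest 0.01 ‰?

3.82 ‰

Conserving salt mass:
Initial salt = 2,220×4.4 = 9,768
After stage 1: salt = 9,768 + 304,000×0.1 = 40,168; volume = 306,220 m³; S = 0.131 ‰
After stage 2: salt = 40,168 + 325,000×7.3 = 2,412,668; volume = 631,220 m³
S = 2,412,668 / 631,220 = 3.8222 ‰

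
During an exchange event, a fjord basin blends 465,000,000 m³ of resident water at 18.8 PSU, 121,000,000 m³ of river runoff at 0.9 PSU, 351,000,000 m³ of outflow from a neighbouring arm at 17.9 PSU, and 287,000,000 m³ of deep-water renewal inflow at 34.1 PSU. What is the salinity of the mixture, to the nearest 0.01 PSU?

20.36 PSU

Total salt / total volume:
salt = 465,000,000×18.8 + 121,000,000×0.9 + 351,000,000×17.9 + 287,000,000×34.1 = 8,742,000,000 + 108,900,000 + 6,282,900,000 + 9,786,700,000 = 24,920,500,000
volume = 465,000,000 + 121,000,000 + 351,000,000 + 287,000,000 = 1,224,000,000 m³
S = 24,920,500,000 / 1,224,000,000 = 20.3599 PSU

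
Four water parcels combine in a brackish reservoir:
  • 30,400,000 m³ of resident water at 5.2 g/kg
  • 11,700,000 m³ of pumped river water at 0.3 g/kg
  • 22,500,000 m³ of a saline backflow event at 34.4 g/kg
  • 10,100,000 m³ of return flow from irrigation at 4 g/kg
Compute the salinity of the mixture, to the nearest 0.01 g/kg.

Salt balance:
salt = 30,400,000×5.2 + 11,700,000×0.3 + 22,500,000×34.4 + 10,100,000×4 = 158,080,000 + 3,510,000 + 774,000,000 + 40,400,000 = 975,990,000
volume = 30,400,000 + 11,700,000 + 22,500,000 + 10,100,000 = 74,700,000 m³
S = 975,990,000 / 74,700,000 = 13.0655 g/kg

13.07 g/kg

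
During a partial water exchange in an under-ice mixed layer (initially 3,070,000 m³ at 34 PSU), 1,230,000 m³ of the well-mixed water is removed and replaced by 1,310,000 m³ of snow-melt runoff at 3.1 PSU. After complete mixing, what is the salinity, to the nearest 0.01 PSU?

21.15 PSU

Remaining after removal: 1,840,000 m³ at 34 PSU (salt = 62,560,000)
After addition: salt = 62,560,000 + 1,310,000×3.1 = 66,621,000; volume = 3,150,000 m³
S = 66,621,000 / 3,150,000 = 21.1495 PSU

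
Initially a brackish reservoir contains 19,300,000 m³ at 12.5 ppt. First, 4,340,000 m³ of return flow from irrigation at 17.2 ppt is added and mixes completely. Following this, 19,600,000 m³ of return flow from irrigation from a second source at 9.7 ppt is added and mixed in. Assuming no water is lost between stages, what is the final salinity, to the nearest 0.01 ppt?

11.70 ppt

Conserving salt mass:
Initial salt = 19,300,000×12.5 = 241,250,000
After stage 1: salt = 241,250,000 + 4,340,000×17.2 = 315,898,000; volume = 23,640,000 m³; S = 13.363 ppt
After stage 2: salt = 315,898,000 + 19,600,000×9.7 = 506,018,000; volume = 43,240,000 m³
S = 506,018,000 / 43,240,000 = 11.7025 ppt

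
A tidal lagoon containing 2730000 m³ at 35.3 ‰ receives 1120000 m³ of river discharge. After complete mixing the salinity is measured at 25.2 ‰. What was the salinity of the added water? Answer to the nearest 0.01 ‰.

Salt balance: 2,730,000×35.3 + 1,120,000×S = 3,850,000×25.2
96,369,000 + 1,120,000·S = 97,020,000
S = (97,020,000 − 96,369,000) / 1,120,000 = 0.5813 ‰

0.58 ‰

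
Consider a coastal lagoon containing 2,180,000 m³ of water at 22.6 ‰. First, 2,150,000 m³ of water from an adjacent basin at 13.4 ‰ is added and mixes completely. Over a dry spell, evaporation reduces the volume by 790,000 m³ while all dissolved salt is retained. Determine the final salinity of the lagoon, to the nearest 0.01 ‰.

After mixing: salt = 2,180,000×22.6 + 2,150,000×13.4 = 78,078,000; volume = 4,330,000 m³
After evaporation: salt unchanged = 78,078,000; volume = 4,330,000 − 790,000 = 3,540,000 m³
S = 78,078,000 / 3,540,000 = 22.0559 ‰

22.06 ‰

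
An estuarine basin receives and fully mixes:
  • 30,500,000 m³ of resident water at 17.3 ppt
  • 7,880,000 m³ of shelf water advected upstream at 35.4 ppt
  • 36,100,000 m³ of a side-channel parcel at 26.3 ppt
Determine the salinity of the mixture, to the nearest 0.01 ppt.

23.58 ppt

Conserving salt mass:
salt = 30,500,000×17.3 + 7,880,000×35.4 + 36,100,000×26.3 = 527,650,000 + 278,952,000 + 949,430,000 = 1,756,032,000
volume = 30,500,000 + 7,880,000 + 36,100,000 = 74,480,000 m³
S = 1,756,032,000 / 74,480,000 = 23.5772 ppt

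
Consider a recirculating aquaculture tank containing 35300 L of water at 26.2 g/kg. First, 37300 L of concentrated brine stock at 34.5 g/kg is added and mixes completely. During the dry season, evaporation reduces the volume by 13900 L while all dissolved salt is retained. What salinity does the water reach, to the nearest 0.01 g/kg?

After mixing: salt = 35,300×26.2 + 37,300×34.5 = 2,211,710; volume = 72,600 L
After evaporation: salt unchanged = 2,211,710; volume = 72,600 − 13,900 = 58,700 L
S = 2,211,710 / 58,700 = 37.6782 g/kg

37.68 g/kg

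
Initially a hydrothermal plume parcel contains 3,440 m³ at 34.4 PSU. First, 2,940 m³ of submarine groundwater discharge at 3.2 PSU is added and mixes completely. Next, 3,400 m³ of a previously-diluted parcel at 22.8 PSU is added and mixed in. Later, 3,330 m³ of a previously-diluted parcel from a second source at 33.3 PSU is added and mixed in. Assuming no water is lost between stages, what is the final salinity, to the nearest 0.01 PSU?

24.12 PSU

Mass of salt is conserved:
Initial salt = 3,440×34.4 = 118,336
After stage 1: salt = 118,336 + 2,940×3.2 = 127,744; volume = 6,380 m³; S = 20.023 PSU
After stage 2: salt = 127,744 + 3,400×22.8 = 205,264; volume = 9,780 m³; S = 20.988 PSU
After stage 3: salt = 205,264 + 3,330×33.3 = 316,153; volume = 13,110 m³
S = 316,153 / 13,110 = 24.1154 PSU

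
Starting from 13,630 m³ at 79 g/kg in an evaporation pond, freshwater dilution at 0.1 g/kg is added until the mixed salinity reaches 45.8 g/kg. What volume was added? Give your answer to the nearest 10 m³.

9900 m³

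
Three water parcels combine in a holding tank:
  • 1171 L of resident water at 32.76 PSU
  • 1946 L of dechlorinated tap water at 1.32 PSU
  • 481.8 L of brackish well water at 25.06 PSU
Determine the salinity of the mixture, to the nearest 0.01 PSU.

Total salt / total volume:
salt = 1,171×32.76 + 1,946×1.32 + 481.8×25.06 = 38,361.96 + 2,568.72 + 12,073.908 = 53,004.588
volume = 1,171 + 1,946 + 481.8 = 3,598.8 L
S = 53,004.588 / 3,598.8 = 14.7284 PSU

14.73 PSU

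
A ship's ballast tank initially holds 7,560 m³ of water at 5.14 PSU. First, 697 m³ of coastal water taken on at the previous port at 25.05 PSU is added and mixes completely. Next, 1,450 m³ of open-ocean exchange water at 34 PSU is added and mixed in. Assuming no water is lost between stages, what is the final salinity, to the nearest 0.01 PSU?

By conservation of dissolved salt,
Initial salt = 7,560×5.14 = 38,858.4
After stage 1: salt = 38,858.4 + 697×25.05 = 56,318.25; volume = 8,257 m³; S = 6.821 PSU
After stage 2: salt = 56,318.25 + 1,450×34 = 105,618.25; volume = 9,707 m³
S = 105,618.25 / 9,707 = 10.8806 PSU

10.88 PSU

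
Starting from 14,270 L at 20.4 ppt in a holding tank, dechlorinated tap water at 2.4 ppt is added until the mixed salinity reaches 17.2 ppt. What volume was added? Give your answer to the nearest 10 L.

Salt balance: 14,270×20.4 + V×2.4 = (14,270+V)×17.2
291,108 + 2.4V = 245,444 + 17.2V
45,664 = 14.8V
V = 3,085.41 L

3090 L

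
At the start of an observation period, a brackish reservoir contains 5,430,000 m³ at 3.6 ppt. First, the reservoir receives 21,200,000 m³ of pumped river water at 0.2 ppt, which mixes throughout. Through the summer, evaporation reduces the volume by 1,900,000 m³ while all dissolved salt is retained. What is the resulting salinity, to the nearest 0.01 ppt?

0.96 ppt

After mixing: salt = 5,430,000×3.6 + 21,200,000×0.2 = 23,788,000; volume = 26,630,000 m³
After evaporation: salt unchanged = 23,788,000; volume = 26,630,000 − 1,900,000 = 24,730,000 m³
S = 23,788,000 / 24,730,000 = 0.9619 ppt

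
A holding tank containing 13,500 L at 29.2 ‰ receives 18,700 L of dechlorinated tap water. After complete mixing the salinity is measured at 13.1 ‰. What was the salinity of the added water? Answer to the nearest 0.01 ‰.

Salt balance: 13,500×29.2 + 18,700×S = 32,200×13.1
394,200 + 18,700·S = 421,820
S = (421,820 − 394,200) / 18,700 = 1.477 ‰

1.48 ‰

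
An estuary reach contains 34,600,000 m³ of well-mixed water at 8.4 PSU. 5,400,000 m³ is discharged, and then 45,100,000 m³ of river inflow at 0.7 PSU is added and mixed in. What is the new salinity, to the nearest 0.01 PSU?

3.73 PSU

Remaining after removal: 29,200,000 m³ at 8.4 PSU (salt = 245,280,000)
After addition: salt = 245,280,000 + 45,100,000×0.7 = 276,850,000; volume = 74,300,000 m³
S = 276,850,000 / 74,300,000 = 3.7261 PSU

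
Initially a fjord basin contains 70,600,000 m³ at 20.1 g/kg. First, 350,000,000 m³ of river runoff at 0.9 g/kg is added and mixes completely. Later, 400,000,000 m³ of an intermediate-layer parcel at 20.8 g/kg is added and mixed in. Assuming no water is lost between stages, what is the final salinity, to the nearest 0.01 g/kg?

Weighted by volume,
Initial salt = 70,600,000×20.1 = 1,419,060,000
After stage 1: salt = 1,419,060,000 + 350,000,000×0.9 = 1,734,060,000; volume = 420,600,000 m³; S = 4.123 g/kg
After stage 2: salt = 1,734,060,000 + 400,000,000×20.8 = 10,054,060,000; volume = 820,600,000 m³
S = 10,054,060,000 / 820,600,000 = 12.2521 g/kg

12.25 g/kg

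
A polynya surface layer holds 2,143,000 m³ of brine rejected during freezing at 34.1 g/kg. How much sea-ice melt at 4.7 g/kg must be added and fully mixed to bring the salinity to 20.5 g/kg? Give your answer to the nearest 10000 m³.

Salt balance: 2,143,000×34.1 + V×4.7 = (2,143,000+V)×20.5
73,076,300 + 4.7V = 43,931,500 + 20.5V
29,144,800 = 15.8V
V = 1,844,607.59 m³

1840000 m³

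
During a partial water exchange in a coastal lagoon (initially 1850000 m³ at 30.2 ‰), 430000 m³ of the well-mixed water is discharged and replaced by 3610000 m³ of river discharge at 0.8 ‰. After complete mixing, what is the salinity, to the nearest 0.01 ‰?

9.10 ‰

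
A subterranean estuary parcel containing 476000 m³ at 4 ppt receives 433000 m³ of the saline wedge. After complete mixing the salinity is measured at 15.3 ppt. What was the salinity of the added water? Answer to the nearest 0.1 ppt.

27.7 ppt

Salt balance: 476,000×4 + 433,000×S = 909,000×15.3
1,904,000 + 433,000·S = 13,907,700
S = (13,907,700 − 1,904,000) / 433,000 = 27.7222 ppt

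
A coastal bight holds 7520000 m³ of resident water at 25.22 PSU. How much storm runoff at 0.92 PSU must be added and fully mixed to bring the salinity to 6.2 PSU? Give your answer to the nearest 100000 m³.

27100000 m³

Salt balance: 7,520,000×25.22 + V×0.92 = (7,520,000+V)×6.2
189,654,400 + 0.92V = 46,624,000 + 6.2V
143,030,400 = 5.28V
V = 27,089,090.91 m³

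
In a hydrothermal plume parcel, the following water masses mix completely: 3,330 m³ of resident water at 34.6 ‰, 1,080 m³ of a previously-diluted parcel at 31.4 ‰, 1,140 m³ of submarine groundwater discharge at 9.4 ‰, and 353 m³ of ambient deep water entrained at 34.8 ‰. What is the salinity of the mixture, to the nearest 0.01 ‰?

Salt balance:
salt = 3,330×34.6 + 1,080×31.4 + 1,140×9.4 + 353×34.8 = 115,218 + 33,912 + 10,716 + 12,284.4 = 172,130.4
volume = 3,330 + 1,080 + 1,140 + 353 = 5,903 m³
S = 172,130.4 / 5,903 = 29.1598 ‰

29.16 ‰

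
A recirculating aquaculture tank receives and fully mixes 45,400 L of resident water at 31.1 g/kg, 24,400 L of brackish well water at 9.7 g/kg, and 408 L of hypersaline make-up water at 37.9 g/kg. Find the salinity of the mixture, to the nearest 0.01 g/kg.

Salt balance:
salt = 45,400×31.1 + 24,400×9.7 + 408×37.9 = 1,411,940 + 236,680 + 15,463.2 = 1,664,083.2
volume = 45,400 + 24,400 + 408 = 70,208 L
S = 1,664,083.2 / 70,208 = 23.7022 g/kg

23.70 g/kg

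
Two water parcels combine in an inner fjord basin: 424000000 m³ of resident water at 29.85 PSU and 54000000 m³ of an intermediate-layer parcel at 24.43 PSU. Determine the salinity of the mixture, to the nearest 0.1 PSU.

Mass of salt is conserved:
salt = 424,000,000×29.85 + 54,000,000×24.43 = 12,656,400,000 + 1,319,220,000 = 13,975,620,000
volume = 424,000,000 + 54,000,000 = 478,000,000 m³
S = 13,975,620,000 / 478,000,000 = 29.238 PSU

29.2 PSU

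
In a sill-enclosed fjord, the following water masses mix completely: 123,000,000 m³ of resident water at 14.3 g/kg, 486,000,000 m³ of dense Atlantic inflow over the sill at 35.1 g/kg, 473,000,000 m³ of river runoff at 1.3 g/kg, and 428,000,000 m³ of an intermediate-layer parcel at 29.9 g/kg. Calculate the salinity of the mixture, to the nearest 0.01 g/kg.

21.34 g/kg

Weighted by volume,
salt = 123,000,000×14.3 + 486,000,000×35.1 + 473,000,000×1.3 + 428,000,000×29.9 = 1,758,900,000 + 17,058,600,000 + 614,900,000 + 12,797,200,000 = 32,229,600,000
volume = 123,000,000 + 486,000,000 + 473,000,000 + 428,000,000 = 1,510,000,000 m³
S = 32,229,600,000 / 1,510,000,000 = 21.3441 g/kg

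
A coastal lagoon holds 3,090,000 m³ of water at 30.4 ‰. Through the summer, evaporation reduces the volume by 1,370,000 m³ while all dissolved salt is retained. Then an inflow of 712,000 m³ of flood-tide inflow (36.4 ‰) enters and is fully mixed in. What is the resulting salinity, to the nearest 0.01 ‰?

After evaporation: salt = 3,090,000×30.4 = 93,936,000; volume = 3,090,000 − 1,370,000 = 1,720,000 m³
After mixing: salt = 93,936,000 + 712,000×36.4 = 119,852,800; volume = 1,720,000 + 712,000 = 2,432,000 m³
S = 119,852,800 / 2,432,000 = 49.2816 ‰

49.28 ‰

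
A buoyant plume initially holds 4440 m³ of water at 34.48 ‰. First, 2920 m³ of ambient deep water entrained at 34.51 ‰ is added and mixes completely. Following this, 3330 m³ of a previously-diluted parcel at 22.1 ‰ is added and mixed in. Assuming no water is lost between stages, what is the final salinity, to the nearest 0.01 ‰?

Weighted by volume,
Initial salt = 4,440×34.48 = 153,091.2
After stage 1: salt = 153,091.2 + 2,920×34.51 = 253,860.4; volume = 7,360 m³; S = 34.492 ‰
After stage 2: salt = 253,860.4 + 3,330×22.1 = 327,453.4; volume = 10,690 m³
S = 327,453.4 / 10,690 = 30.6317 ‰

30.63 ‰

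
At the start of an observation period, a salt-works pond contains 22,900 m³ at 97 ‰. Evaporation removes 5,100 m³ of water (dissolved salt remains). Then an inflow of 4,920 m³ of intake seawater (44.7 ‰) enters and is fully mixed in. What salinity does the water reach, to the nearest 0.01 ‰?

107.45 ‰

After evaporation: salt = 22,900×97 = 2,221,300; volume = 22,900 − 5,100 = 17,800 m³
After mixing: salt = 2,221,300 + 4,920×44.7 = 2,441,224; volume = 17,800 + 4,920 = 22,720 m³
S = 2,441,224 / 22,720 = 107.4482 ‰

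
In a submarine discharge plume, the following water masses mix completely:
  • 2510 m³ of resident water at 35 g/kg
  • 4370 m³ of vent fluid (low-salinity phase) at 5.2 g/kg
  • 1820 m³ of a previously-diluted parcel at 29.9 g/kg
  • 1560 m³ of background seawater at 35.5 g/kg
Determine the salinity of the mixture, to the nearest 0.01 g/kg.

Total salt / total volume:
salt = 2,510×35 + 4,370×5.2 + 1,820×29.9 + 1,560×35.5 = 87,850 + 22,724 + 54,418 + 55,380 = 220,372
volume = 2,510 + 4,370 + 1,820 + 1,560 = 10,260 m³
S = 220,372 / 10,260 = 21.4788 g/kg

21.48 g/kg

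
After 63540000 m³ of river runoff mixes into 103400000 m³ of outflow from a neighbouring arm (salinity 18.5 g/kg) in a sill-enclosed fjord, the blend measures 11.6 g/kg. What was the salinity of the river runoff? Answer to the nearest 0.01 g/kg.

Salt balance: 103,400,000×18.5 + 63,540,000×S = 166,940,000×11.6
1,912,900,000 + 63,540,000·S = 1,936,504,000
S = (1,936,504,000 − 1,912,900,000) / 63,540,000 = 0.3715 g/kg

0.37 g/kg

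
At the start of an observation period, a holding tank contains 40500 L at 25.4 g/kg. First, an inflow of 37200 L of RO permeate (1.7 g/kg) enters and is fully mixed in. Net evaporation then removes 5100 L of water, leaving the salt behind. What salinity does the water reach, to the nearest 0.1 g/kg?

15.0 g/kg

After mixing: salt = 40,500×25.4 + 37,200×1.7 = 1,091,940; volume = 77,700 L
After evaporation: salt unchanged = 1,091,940; volume = 77,700 − 5,100 = 72,600 L
S = 1,091,940 / 72,600 = 15.0405 g/kg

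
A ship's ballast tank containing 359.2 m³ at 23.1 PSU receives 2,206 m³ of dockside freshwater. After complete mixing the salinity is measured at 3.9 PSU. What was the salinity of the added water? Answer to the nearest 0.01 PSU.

0.77 PSU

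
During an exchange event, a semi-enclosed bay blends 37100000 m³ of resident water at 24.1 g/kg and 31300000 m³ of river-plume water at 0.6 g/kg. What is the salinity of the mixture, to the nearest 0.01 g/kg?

13.35 g/kg

Conserving salt mass:
salt = 37,100,000×24.1 + 31,300,000×0.6 = 894,110,000 + 18,780,000 = 912,890,000
volume = 37,100,000 + 31,300,000 = 68,400,000 m³
S = 912,890,000 / 68,400,000 = 13.3463 g/kg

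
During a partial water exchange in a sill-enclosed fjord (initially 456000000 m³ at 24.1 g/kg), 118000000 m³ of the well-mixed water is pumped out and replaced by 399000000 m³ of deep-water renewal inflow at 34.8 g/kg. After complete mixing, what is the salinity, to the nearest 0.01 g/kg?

29.89 g/kg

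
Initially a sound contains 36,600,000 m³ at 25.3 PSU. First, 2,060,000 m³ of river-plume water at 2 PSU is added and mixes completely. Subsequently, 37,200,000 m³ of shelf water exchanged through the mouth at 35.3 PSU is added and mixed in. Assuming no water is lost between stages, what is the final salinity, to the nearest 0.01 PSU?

29.57 PSU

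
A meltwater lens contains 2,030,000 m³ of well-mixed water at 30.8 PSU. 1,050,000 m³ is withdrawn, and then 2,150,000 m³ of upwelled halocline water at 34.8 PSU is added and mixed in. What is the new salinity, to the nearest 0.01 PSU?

33.55 PSU

Remaining after removal: 980,000 m³ at 30.8 PSU (salt = 30,184,000)
After addition: salt = 30,184,000 + 2,150,000×34.8 = 105,004,000; volume = 3,130,000 m³
S = 105,004,000 / 3,130,000 = 33.5476 PSU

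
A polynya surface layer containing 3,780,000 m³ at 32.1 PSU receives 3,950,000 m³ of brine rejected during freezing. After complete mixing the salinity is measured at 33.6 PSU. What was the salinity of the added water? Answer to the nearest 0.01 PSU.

35.04 PSU

Salt balance: 3,780,000×32.1 + 3,950,000×S = 7,730,000×33.6
121,338,000 + 3,950,000·S = 259,728,000
S = (259,728,000 − 121,338,000) / 3,950,000 = 35.0354 PSU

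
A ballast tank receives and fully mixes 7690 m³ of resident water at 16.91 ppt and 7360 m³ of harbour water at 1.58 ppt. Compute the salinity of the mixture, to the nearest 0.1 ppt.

9.4 ppt

Salt balance:
salt = 7,690×16.91 + 7,360×1.58 = 130,037.9 + 11,628.8 = 141,666.7
volume = 7,690 + 7,360 = 15,050 m³
S = 141,666.7 / 15,050 = 9.413 ppt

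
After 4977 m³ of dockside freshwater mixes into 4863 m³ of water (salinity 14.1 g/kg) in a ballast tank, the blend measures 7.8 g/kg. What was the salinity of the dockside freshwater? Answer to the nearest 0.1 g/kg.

Salt balance: 4,863×14.1 + 4,977×S = 9,840×7.8
68,568.3 + 4,977·S = 76,752
S = (76,752 − 68,568.3) / 4,977 = 1.6443 g/kg

1.6 g/kg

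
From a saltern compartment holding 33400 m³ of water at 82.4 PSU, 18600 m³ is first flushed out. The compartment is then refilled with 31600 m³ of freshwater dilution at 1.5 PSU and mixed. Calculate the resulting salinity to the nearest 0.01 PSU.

Remaining after removal: 14,800 m³ at 82.4 PSU (salt = 1,219,520)
After addition: salt = 1,219,520 + 31,600×1.5 = 1,266,920; volume = 46,400 m³
S = 1,266,920 / 46,400 = 27.3043 PSU

27.30 PSU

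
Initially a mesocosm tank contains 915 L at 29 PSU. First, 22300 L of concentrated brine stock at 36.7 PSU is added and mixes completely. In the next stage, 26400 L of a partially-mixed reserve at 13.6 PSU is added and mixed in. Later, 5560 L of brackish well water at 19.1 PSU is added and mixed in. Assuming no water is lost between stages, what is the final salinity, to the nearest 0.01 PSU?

23.75 PSU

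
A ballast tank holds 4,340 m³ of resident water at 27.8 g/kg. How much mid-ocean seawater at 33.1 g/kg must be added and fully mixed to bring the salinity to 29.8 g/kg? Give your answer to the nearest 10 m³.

2630 m³

Salt balance: 4,340×27.8 + V×33.1 = (4,340+V)×29.8
120,652 + 33.1V = 129,332 + 29.8V
8,680 = 3.3V
V = 2,630.3 m³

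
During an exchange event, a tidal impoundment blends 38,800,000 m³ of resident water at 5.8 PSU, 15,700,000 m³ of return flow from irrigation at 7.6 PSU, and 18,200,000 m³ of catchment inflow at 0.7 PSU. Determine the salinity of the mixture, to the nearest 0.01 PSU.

4.91 PSU

By conservation of dissolved salt,
salt = 38,800,000×5.8 + 15,700,000×7.6 + 18,200,000×0.7 = 225,040,000 + 119,320,000 + 12,740,000 = 357,100,000
volume = 38,800,000 + 15,700,000 + 18,200,000 = 72,700,000 m³
S = 357,100,000 / 72,700,000 = 4.912 PSU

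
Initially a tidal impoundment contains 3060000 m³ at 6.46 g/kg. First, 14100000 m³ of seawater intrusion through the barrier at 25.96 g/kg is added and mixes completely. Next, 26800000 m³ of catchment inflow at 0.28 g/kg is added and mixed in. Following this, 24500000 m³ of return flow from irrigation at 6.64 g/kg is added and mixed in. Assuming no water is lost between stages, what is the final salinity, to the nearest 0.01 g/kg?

Mass of salt is conserved:
Initial salt = 3,060,000×6.46 = 19,767,600
After stage 1: salt = 19,767,600 + 14,100,000×25.96 = 385,803,600; volume = 17,160,000 m³; S = 22.483 g/kg
After stage 2: salt = 385,803,600 + 26,800,000×0.28 = 393,307,600; volume = 43,960,000 m³; S = 8.947 g/kg
After stage 3: salt = 393,307,600 + 24,500,000×6.64 = 555,987,600; volume = 68,460,000 m³
S = 555,987,600 / 68,460,000 = 8.1213 g/kg

8.12 g/kg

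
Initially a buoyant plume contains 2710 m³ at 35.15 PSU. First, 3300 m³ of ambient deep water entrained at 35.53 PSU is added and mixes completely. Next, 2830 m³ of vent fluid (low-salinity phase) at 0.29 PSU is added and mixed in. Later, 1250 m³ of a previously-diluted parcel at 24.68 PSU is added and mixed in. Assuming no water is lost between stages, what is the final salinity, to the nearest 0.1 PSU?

24.2 PSU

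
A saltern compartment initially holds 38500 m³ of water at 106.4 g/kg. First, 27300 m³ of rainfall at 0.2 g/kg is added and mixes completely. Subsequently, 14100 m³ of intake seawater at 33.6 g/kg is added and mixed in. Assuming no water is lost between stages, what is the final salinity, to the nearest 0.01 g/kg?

57.27 g/kg

Total salt / total volume:
Initial salt = 38,500×106.4 = 4,096,400
After stage 1: salt = 4,096,400 + 27,300×0.2 = 4,101,860; volume = 65,800 m³; S = 62.338 g/kg
After stage 2: salt = 4,101,860 + 14,100×33.6 = 4,575,620; volume = 79,900 m³
S = 4,575,620 / 79,900 = 57.2668 g/kg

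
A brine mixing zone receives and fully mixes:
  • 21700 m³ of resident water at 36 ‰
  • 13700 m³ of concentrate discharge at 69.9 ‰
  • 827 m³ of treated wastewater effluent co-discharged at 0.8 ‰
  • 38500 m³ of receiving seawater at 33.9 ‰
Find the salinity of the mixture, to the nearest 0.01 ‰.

Conserving salt mass:
salt = 21,700×36 + 13,700×69.9 + 827×0.8 + 38,500×33.9 = 781,200 + 957,630 + 661.6 + 1,305,150 = 3,044,641.6
volume = 21,700 + 13,700 + 827 + 38,500 = 74,727 m³
S = 3,044,641.6 / 74,727 = 40.7435 ‰

40.74 ‰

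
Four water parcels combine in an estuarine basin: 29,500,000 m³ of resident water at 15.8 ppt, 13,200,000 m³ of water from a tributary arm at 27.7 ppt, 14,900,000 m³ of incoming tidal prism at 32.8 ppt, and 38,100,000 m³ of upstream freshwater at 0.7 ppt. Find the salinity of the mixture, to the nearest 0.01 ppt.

14.08 ppt

By conservation of dissolved salt,
salt = 29,500,000×15.8 + 13,200,000×27.7 + 14,900,000×32.8 + 38,100,000×0.7 = 466,100,000 + 365,640,000 + 488,720,000 + 26,670,000 = 1,347,130,000
volume = 29,500,000 + 13,200,000 + 14,900,000 + 38,100,000 = 95,700,000 m³
S = 1,347,130,000 / 95,700,000 = 14.0766 ppt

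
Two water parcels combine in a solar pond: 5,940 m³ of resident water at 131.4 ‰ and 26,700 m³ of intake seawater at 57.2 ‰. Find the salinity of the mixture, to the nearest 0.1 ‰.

Mass of salt is conserved:
salt = 5,940×131.4 + 26,700×57.2 = 780,516 + 1,527,240 = 2,307,756
volume = 5,940 + 26,700 = 32,640 m³
S = 2,307,756 / 32,640 = 70.703 ‰

70.7 ‰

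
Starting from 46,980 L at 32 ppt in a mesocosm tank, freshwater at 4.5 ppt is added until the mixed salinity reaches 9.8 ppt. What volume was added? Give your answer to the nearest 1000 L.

Salt balance: 46,980×32 + V×4.5 = (46,980+V)×9.8
1,503,360 + 4.5V = 460,404 + 9.8V
1,042,956 = 5.3V
V = 196,784.15 L

197000 L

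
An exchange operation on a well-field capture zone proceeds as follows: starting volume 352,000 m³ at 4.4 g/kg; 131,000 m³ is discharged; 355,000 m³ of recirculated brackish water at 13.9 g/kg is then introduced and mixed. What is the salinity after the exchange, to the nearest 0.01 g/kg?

Remaining after removal: 221,000 m³ at 4.4 g/kg (salt = 972,400)
After addition: salt = 972,400 + 355,000×13.9 = 5,906,900; volume = 576,000 m³
S = 5,906,900 / 576,000 = 10.255 g/kg

10.26 g/kg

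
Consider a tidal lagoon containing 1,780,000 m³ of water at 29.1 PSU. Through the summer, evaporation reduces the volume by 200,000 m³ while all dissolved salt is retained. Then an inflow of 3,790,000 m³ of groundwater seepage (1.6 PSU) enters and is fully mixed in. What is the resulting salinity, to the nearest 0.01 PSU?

10.78 PSU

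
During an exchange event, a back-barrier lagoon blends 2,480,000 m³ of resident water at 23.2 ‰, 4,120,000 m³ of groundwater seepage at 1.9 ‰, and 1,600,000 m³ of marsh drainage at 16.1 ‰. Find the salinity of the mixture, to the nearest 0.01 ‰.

11.11 ‰

By conservation of dissolved salt,
salt = 2,480,000×23.2 + 4,120,000×1.9 + 1,600,000×16.1 = 57,536,000 + 7,828,000 + 25,760,000 = 91,124,000
volume = 2,480,000 + 4,120,000 + 1,600,000 = 8,200,000 m³
S = 91,124,000 / 8,200,000 = 11.1127 ‰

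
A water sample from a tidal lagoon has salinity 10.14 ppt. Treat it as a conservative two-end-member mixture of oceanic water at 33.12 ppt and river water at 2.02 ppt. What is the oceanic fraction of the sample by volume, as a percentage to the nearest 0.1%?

26.1%

Let g be the oceanic fraction. Salt balance per unit volume:
g×33.12 + (1−g)×2.02 = 10.14
g = (10.14 − 2.02) / (33.12 − 2.02) = 8.12/31.1 = 0.2611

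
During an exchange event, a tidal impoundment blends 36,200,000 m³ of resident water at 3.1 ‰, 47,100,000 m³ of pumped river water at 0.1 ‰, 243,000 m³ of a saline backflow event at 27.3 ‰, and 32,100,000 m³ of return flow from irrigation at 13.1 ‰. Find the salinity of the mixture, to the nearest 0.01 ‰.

By conservation of dissolved salt,
salt = 36,200,000×3.1 + 47,100,000×0.1 + 243,000×27.3 + 32,100,000×13.1 = 112,220,000 + 4,710,000 + 6,633,900 + 420,510,000 = 544,073,900
volume = 36,200,000 + 47,100,000 + 243,000 + 32,100,000 = 115,643,000 m³
S = 544,073,900 / 115,643,000 = 4.7048 ‰

4.70 ‰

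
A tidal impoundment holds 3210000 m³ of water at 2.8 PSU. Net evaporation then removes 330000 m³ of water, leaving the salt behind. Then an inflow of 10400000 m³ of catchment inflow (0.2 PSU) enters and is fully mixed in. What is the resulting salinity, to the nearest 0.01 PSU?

0.83 PSU

After evaporation: salt = 3,210,000×2.8 = 8,988,000; volume = 3,210,000 − 330,000 = 2,880,000 m³
After mixing: salt = 8,988,000 + 10,400,000×0.2 = 11,068,000; volume = 2,880,000 + 10,400,000 = 13,280,000 m³
S = 11,068,000 / 13,280,000 = 0.8334 PSU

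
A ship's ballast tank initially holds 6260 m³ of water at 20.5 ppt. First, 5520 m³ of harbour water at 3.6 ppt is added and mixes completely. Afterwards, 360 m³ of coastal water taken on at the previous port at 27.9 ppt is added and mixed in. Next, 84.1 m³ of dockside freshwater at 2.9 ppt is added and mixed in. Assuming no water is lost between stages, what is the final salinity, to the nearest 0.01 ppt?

12.97 ppt

Conserving salt mass:
Initial salt = 6,260×20.5 = 128,330
After stage 1: salt = 128,330 + 5,520×3.6 = 148,202; volume = 11,780 m³; S = 12.581 ppt
After stage 2: salt = 148,202 + 360×27.9 = 158,246; volume = 12,140 m³; S = 13.035 ppt
After stage 3: salt = 158,246 + 84.1×2.9 = 158,489.89; volume = 12,224.1 m³
S = 158,489.89 / 12,224.1 = 12.9654 ppt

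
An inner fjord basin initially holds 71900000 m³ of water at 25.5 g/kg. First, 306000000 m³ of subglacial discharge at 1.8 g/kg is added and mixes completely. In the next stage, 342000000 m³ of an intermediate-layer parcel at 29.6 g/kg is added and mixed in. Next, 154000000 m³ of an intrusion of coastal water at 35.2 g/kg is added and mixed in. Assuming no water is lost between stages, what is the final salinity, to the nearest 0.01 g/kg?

By conservation of dissolved salt,
Initial salt = 71,900,000×25.5 = 1,833,450,000
After stage 1: salt = 1,833,450,000 + 306,000,000×1.8 = 2,384,250,000; volume = 377,900,000 m³; S = 6.309 g/kg
After stage 2: salt = 2,384,250,000 + 342,000,000×29.6 = 12,507,450,000; volume = 719,900,000 m³; S = 17.374 g/kg
After stage 3: salt = 12,507,450,000 + 154,000,000×35.2 = 17,928,250,000; volume = 873,900,000 m³
S = 17,928,250,000 / 873,900,000 = 20.5152 g/kg

20.52 g/kg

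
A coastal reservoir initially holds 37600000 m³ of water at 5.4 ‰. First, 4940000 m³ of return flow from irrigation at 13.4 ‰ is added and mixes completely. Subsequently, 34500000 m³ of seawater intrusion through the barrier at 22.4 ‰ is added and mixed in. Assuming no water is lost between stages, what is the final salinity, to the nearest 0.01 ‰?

Conserving salt mass:
Initial salt = 37,600,000×5.4 = 203,040,000
After stage 1: salt = 203,040,000 + 4,940,000×13.4 = 269,236,000; volume = 42,540,000 m³; S = 6.329 ‰
After stage 2: salt = 269,236,000 + 34,500,000×22.4 = 1,042,036,000; volume = 77,040,000 m³
S = 1,042,036,000 / 77,040,000 = 13.5259 ‰

13.53 ‰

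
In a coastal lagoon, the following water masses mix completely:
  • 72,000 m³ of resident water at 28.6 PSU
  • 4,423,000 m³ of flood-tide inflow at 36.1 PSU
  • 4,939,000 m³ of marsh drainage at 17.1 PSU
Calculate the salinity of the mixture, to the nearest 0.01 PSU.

Salt balance:
salt = 72,000×28.6 + 4,423,000×36.1 + 4,939,000×17.1 = 2,059,200 + 159,670,300 + 84,456,900 = 246,186,400
volume = 72,000 + 4,423,000 + 4,939,000 = 9,434,000 m³
S = 246,186,400 / 9,434,000 = 26.0957 PSU

26.10 PSU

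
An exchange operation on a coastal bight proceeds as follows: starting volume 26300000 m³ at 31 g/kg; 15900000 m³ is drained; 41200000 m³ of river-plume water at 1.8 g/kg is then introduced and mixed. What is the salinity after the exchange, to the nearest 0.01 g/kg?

Remaining after removal: 10,400,000 m³ at 31 g/kg (salt = 322,400,000)
After addition: salt = 322,400,000 + 41,200,000×1.8 = 396,560,000; volume = 51,600,000 m³
S = 396,560,000 / 51,600,000 = 7.6853 g/kg

7.69 g/kg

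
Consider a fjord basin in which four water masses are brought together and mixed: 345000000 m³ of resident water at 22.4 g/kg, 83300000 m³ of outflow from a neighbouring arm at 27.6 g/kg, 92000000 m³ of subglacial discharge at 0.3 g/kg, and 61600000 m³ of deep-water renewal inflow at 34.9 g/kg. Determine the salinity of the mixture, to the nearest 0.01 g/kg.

20.97 g/kg

Weighted by volume,
salt = 345,000,000×22.4 + 83,300,000×27.6 + 92,000,000×0.3 + 61,600,000×34.9 = 7,728,000,000 + 2,299,080,000 + 27,600,000 + 2,149,840,000 = 12,204,520,000
volume = 345,000,000 + 83,300,000 + 92,000,000 + 61,600,000 = 581,900,000 m³
S = 12,204,520,000 / 581,900,000 = 20.9736 g/kg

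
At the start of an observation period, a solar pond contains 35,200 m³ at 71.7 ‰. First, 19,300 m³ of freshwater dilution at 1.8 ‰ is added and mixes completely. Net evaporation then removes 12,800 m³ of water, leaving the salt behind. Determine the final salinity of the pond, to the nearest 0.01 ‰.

61.36 ‰

After mixing: salt = 35,200×71.7 + 19,300×1.8 = 2,558,580; volume = 54,500 m³
After evaporation: salt unchanged = 2,558,580; volume = 54,500 − 12,800 = 41,700 m³
S = 2,558,580 / 41,700 = 61.3568 ‰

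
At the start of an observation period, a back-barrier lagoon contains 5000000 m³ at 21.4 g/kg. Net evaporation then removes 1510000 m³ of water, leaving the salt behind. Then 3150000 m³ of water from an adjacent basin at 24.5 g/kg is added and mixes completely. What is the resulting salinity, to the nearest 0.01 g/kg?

After evaporation: salt = 5,000,000×21.4 = 107,000,000; volume = 5,000,000 − 1,510,000 = 3,490,000 m³
After mixing: salt = 107,000,000 + 3,150,000×24.5 = 184,175,000; volume = 3,490,000 + 3,150,000 = 6,640,000 m³
S = 184,175,000 / 6,640,000 = 27.7372 g/kg

27.74 g/kg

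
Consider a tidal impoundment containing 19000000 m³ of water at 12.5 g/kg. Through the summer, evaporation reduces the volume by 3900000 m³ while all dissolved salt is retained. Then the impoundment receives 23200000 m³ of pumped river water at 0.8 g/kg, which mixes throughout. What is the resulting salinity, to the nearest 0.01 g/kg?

After evaporation: salt = 19,000,000×12.5 = 237,500,000; volume = 19,000,000 − 3,900,000 = 15,100,000 m³
After mixing: salt = 237,500,000 + 23,200,000×0.8 = 256,060,000; volume = 15,100,000 + 23,200,000 = 38,300,000 m³
S = 256,060,000 / 38,300,000 = 6.6856 g/kg

6.69 g/kg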